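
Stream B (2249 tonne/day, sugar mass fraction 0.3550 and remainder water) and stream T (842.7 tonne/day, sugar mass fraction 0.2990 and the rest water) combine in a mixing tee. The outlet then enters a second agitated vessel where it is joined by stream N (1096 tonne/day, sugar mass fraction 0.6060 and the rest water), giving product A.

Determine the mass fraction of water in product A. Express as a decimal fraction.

0.5906

Overall, product flow = 4187.7 tonne/day.
water in = 2249×0.645 + 842.7×0.701 + 1096×0.394 = 2473.2 tonne/day.
water fraction in A = 0.5906.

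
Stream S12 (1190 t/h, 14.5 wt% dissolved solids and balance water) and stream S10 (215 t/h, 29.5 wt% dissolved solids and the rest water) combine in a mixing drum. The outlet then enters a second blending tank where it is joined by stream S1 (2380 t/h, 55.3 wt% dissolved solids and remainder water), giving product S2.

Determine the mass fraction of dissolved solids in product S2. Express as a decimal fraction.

0.410

Overall, product flow = 3785 t/h.
dissolved solids in = 1190×0.145 + 215×0.295 + 2380×0.553 = 1552.1 t/h.
dissolved solids fraction in S2 = 0.410.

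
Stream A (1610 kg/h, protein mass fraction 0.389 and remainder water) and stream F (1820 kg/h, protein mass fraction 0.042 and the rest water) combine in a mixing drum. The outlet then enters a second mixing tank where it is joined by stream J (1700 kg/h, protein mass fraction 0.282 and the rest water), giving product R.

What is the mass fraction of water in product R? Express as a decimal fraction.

Overall, product flow = 5130 kg/h.
water in = 1610×0.611 + 1820×0.958 + 1700×0.718 = 3947.9 kg/h.
water fraction in R = 0.770.

0.770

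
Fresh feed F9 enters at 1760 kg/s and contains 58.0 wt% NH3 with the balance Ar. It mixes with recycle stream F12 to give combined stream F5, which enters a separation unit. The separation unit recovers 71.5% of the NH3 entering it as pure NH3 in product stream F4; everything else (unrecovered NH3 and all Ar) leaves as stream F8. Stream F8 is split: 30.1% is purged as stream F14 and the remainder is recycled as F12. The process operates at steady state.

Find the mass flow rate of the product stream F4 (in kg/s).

NH3 in F5: m_A = 1760×0.580 + (1−0.301)·(1−0.715)·m_A, so m_A = 1020.8/0.8008 = 1274.7 kg/s.
Product F4 = 0.715×1274.7 = 911.45 kg/s.

911.4 kg/s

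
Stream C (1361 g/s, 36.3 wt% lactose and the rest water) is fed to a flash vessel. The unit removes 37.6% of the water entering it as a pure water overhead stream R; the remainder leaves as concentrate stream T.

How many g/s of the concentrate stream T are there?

water entering = 1361×0.637 = 866.96 g/s; overhead removed = 0.376×866.96 = 325.98 g/s.
Concentrate = 1361 − 325.98 = 1035 g/s.

1035 g/s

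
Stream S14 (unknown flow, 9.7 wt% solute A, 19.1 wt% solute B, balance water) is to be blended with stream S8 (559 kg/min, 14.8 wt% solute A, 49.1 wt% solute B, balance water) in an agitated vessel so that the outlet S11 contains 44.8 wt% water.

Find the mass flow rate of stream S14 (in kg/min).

184.2 kg/min

Let S14 be the unknown flow. Total out = 559 + S14.
water balance: 201.8 + 0.712·S14 = 0.448·(559 + S14)
(0.712 − 0.448)·S14 = 0.448×559 − 201.8 = 48.633
S14 = 48.633 / 0.264 = 184.22 kg/min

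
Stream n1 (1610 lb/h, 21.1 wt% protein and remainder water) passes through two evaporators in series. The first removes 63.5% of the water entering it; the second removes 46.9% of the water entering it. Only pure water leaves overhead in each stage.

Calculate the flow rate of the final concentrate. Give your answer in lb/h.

585.9 lb/h

water in feed = 1610×0.789 = 1270.3 lb/h.
After stage 1: water left = (1−0.635)×1270.3 = 463.66; stream total = 803.37 lb/h.
After stage 2: water left = (1−0.469)×463.66 = 246.2; final concentrate = 585.91 lb/h.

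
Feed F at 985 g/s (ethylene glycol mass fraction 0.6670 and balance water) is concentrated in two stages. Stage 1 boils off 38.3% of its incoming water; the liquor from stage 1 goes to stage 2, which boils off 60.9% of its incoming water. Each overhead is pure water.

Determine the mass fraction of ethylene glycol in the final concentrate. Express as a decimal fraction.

0.8925

water in feed = 985×0.333 = 328 g/s.
After stage 1: water left = (1−0.383)×328 = 202.38; stream total = 859.37 g/s.
After stage 2: water left = (1−0.609)×202.38 = 79.13; final concentrate = 736.13 g/s.
ethylene glycol fraction = 657/736.13 = 0.8925.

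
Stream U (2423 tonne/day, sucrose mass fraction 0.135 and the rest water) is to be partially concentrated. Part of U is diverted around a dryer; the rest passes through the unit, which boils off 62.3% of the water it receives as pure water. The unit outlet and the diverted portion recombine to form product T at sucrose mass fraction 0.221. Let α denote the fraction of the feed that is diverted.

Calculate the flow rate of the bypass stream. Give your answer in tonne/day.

All 2423×0.135 = 327.11 tonne/day of sucrose reaches T, so T = 327.11/0.221 = 1480.1 tonne/day and vapour = 942.89 tonne/day.
The evaporator receives (1−α)·2423 of feed at 0.865 water and removes 0.623 of that water:
0.623×0.865×(1−α)×2423 = 942.89
(1−α) = 942.89/1305.7 = 0.7221;  α = 0.2779.
Bypass flow = 0.2779×2423 = 673.33 tonne/day.

673.3 tonne/day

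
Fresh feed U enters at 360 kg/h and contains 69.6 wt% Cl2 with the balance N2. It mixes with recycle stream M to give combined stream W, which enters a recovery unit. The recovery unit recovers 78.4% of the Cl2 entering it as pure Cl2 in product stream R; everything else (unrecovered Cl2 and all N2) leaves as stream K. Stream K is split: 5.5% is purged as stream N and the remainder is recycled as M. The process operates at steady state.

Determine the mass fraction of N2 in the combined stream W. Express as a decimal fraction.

N2 enters only via U and leaves only via the purge: 360×0.304 = 0.055×(N2 in K), and the recovery unit passes all N2, so N2 in W = N2 in K = 1989.8 kg/h.
Cl2 in W: m_A = 360×0.696 + (1−0.055)·(1−0.784)·m_A, so m_A = 250.56/0.7959 = 314.82 kg/h.
W = 314.82 + 1989.8 = 2304.6 kg/h.
N2 fraction in W = 1989.8/2304.6 = 0.863.

0.863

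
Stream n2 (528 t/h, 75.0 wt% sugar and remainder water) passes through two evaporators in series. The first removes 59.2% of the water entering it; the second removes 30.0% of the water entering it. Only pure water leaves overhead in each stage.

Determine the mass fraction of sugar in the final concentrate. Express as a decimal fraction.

0.913

water in feed = 528×0.250 = 132 t/h.
After stage 1: water left = (1−0.592)×132 = 53.856; stream total = 449.86 t/h.
After stage 2: water left = (1−0.300)×53.856 = 37.699; final concentrate = 433.7 t/h.
sugar fraction = 396/433.7 = 0.913.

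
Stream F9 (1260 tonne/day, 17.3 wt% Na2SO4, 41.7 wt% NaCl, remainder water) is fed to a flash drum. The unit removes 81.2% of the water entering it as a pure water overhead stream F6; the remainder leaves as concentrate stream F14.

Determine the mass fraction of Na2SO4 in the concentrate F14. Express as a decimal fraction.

Na2SO4 is not removed: 1260×0.173 = 217.98 tonne/day of Na2SO4 enters F14.
water entering = 1260×0.410 = 516.6 tonne/day; overhead removed = 0.812×516.6 = 419.48 tonne/day.
Concentrate = 1260 − 419.48 = 840.52 tonne/day.
Mass fraction = 217.98/840.52 = 0.259.

0.259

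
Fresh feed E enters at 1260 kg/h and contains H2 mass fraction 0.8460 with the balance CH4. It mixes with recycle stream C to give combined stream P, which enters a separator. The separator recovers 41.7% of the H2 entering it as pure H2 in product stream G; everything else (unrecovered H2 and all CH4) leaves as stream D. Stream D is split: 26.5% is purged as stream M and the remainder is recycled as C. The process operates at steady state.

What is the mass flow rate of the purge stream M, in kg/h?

CH4 enters only via E and leaves only via the purge: 1260×0.154 = 0.265×(CH4 in D), and the separator passes all CH4, so CH4 in P = CH4 in D = 732.23 kg/h.
H2 in P: m_A = 1260×0.846 + (1−0.265)·(1−0.417)·m_A, so m_A = 1066/0.5715 = 1865.2 kg/h.
D = (1−0.417)×1865.2 + 732.23 = 1819.6 kg/h.
Purge M = 0.265×1819.6 = 482.21 kg/h.

482.2 kg/h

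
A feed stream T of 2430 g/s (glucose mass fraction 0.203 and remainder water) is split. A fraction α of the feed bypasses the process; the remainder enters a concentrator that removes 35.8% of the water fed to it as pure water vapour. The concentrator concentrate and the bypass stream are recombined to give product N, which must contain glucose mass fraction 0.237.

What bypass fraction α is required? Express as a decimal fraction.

All 2430×0.203 = 493.29 g/s of glucose reaches N, so N = 493.29/0.237 = 2081.4 g/s and vapour = 348.61 g/s.
The evaporator receives (1−α)·2430 of feed at 0.797 water and removes 0.358 of that water:
0.358×0.797×(1−α)×2430 = 348.61
(1−α) = 348.61/693.34 = 0.5028;  α = 0.4972.

0.497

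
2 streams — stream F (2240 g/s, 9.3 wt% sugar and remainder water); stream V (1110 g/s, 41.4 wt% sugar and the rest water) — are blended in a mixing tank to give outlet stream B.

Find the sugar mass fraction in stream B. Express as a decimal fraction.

Total flow out = 2240 + 1110 = 3350 g/s.
sugar in = 2240×0.093 + 1110×0.414 = 667.86 g/s.
sugar mass fraction in B = 667.86/3350 = 0.1994.

0.1994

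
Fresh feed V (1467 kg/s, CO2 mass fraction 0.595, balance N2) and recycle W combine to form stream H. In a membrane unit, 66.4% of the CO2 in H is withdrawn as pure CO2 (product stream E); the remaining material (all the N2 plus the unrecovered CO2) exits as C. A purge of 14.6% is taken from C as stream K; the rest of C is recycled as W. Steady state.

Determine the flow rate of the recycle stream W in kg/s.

3827 kg/s

N2 enters only via V and leaves only via the purge: 1467×0.405 = 0.146×(N2 in C), and the membrane unit passes all N2, so N2 in H = N2 in C = 4069.4 kg/s.
CO2 in H: m_A = 1467×0.595 + (1−0.146)·(1−0.664)·m_A, so m_A = 872.87/0.7131 = 1224.1 kg/s.
C = (1−0.664)×1224.1 + 4069.4 = 4480.7 kg/s.
Recycle W = (1−0.146)×4480.7 = 3826.5 kg/s.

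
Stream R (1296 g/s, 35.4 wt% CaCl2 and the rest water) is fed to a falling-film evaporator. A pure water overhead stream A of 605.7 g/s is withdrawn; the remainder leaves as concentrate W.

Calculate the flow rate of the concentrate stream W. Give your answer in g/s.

Concentrate = 1296 − 605.7 = 690.3 g/s.

690.3 g/s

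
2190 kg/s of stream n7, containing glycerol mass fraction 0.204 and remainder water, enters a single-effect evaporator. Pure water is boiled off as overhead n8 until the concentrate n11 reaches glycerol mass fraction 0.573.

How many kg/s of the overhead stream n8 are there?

glycerol is conserved: 2190×0.204 = 446.76 kg/s all reports to the concentrate.
Concentrate = 446.76/(target fraction) = 779.69 kg/s.
Overhead = 2190 − 779.69 = 1410.3 kg/s.

1410 kg/s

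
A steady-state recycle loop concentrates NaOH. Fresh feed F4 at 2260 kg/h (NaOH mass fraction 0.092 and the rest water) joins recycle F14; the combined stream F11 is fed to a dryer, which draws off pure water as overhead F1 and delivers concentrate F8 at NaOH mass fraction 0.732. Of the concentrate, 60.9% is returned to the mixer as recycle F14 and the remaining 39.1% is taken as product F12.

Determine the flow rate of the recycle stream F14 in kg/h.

Overall NaOH balance (none leaves overhead): NaOH in fresh feed = NaOH in product, i.e. 2260×0.092 = (1−0.609)·F8·0.732.
F8 = 207.92/(0.732×0.391) = 726.45 kg/h.
Recycle F14 = 0.609×726.45 = 442.41 kg/h.

442.4 kg/h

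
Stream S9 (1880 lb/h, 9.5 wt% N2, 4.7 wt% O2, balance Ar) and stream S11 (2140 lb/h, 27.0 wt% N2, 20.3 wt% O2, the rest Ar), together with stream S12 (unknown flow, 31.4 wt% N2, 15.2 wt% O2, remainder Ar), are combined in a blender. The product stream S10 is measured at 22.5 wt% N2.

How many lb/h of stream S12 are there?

1664 lb/h

Let S12 be the unknown flow. Total out = 4020 + S12.
N2 balance: 756.4 + 0.314·S12 = 0.225·(4020 + S12)
(0.314 − 0.225)·S12 = 0.225×4020 − 756.4 = 148.1
S12 = 148.1 / 0.089 = 1664 lb/h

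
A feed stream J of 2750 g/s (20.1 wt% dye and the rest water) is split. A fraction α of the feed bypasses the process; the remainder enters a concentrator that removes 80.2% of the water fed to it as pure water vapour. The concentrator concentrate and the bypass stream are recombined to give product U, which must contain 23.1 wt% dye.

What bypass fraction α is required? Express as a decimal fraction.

All 2750×0.201 = 552.75 g/s of dye reaches U, so U = 552.75/0.231 = 2392.9 g/s and vapour = 357.14 g/s.
The evaporator receives (1−α)·2750 of feed at 0.799 water and removes 0.802 of that water:
0.802×0.799×(1−α)×2750 = 357.14
(1−α) = 357.14/1762.2 = 0.2027;  α = 0.7973.

0.797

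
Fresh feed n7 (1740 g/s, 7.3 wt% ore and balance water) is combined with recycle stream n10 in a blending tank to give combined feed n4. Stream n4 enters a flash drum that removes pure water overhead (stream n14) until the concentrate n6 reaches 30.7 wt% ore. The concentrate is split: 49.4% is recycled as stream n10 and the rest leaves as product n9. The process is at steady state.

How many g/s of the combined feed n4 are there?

2144 g/s

Overall ore balance (none leaves overhead): ore in fresh feed = ore in product, i.e. 1740×0.073 = (1−0.494)·n6·0.307.
n6 = 127.02/(0.307×0.506) = 817.68 g/s.
Recycle n10 = 0.494×817.68 = 403.93 g/s.
Combined feed n4 = 1740 + 403.93 = 2143.9 g/s.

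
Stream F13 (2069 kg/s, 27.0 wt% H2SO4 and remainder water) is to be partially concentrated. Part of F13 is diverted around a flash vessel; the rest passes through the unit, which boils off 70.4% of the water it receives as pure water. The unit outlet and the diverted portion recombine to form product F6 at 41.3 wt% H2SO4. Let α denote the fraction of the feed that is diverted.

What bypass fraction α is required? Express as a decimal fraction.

0.326

All 2069×0.270 = 558.63 kg/s of H2SO4 reaches F6, so F6 = 558.63/0.413 = 1352.6 kg/s and vapour = 716.38 kg/s.
The evaporator receives (1−α)·2069 of feed at 0.730 water and removes 0.704 of that water:
0.704×0.730×(1−α)×2069 = 716.38
(1−α) = 716.38/1063.3 = 0.6737;  α = 0.3263.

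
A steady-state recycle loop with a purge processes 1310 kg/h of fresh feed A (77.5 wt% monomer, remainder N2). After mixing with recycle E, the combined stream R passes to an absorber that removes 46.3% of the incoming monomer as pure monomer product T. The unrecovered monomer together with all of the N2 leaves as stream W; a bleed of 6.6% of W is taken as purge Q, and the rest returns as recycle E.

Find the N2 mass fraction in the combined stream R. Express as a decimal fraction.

N2 enters only via A and leaves only via the purge: 1310×0.225 = 0.066×(N2 in W), and the absorber passes all N2, so N2 in R = N2 in W = 4465.9 kg/h.
monomer in R: m_A = 1310×0.775 + (1−0.066)·(1−0.463)·m_A, so m_A = 1015.2/0.4984 = 2036.8 kg/h.
R = 2036.8 + 4465.9 = 6502.8 kg/h.
N2 fraction in R = 4465.9/6502.8 = 0.6868.

0.6868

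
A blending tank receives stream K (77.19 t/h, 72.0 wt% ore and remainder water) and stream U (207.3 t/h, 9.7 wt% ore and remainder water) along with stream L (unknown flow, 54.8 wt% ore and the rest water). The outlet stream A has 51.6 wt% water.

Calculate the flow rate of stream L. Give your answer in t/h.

Let L be the unknown flow. Total out = 284.49 + L.
water balance: 208.81 + 0.452·L = 0.516·(284.49 + L)
(0.452 − 0.516)·L = 0.516×284.49 − 208.81 = -62.008
L = -62.008 / -0.064 = 968.88 t/h

968.9 t/h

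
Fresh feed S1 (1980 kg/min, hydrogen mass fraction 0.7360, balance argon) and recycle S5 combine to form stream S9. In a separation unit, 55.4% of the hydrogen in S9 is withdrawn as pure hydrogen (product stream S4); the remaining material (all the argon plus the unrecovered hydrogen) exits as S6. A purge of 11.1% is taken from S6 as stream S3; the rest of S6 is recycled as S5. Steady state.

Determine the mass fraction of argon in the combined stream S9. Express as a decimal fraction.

0.6610

argon enters only via S1 and leaves only via the purge: 1980×0.264 = 0.111×(argon in S6), and the separation unit passes all argon, so argon in S9 = argon in S6 = 4709.2 kg/min.
hydrogen in S9: m_A = 1980×0.736 + (1−0.111)·(1−0.554)·m_A, so m_A = 1457.3/0.6035 = 2414.7 kg/min.
S9 = 2414.7 + 4709.2 = 7123.9 kg/min.
argon fraction in S9 = 4709.2/7123.9 = 0.6610.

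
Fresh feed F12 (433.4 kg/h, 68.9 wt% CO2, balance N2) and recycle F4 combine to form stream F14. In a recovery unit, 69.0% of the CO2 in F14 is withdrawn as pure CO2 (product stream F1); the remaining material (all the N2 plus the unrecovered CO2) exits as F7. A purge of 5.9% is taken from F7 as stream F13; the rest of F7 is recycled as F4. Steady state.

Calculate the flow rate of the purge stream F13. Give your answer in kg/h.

N2 enters only via F12 and leaves only via the purge: 433.4×0.311 = 0.059×(N2 in F7), and the recovery unit passes all N2, so N2 in F14 = N2 in F7 = 2284.5 kg/h.
CO2 in F14: m_A = 433.4×0.689 + (1−0.059)·(1−0.690)·m_A, so m_A = 298.61/0.7083 = 421.6 kg/h.
F7 = (1−0.690)×421.6 + 2284.5 = 2415.2 kg/h.
Purge F13 = 0.059×2415.2 = 142.5 kg/h.

142.5 kg/h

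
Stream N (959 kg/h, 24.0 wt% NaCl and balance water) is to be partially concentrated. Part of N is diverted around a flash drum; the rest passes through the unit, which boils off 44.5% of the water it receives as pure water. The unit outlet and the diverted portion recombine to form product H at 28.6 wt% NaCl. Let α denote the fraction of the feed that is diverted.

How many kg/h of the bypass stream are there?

All 959×0.240 = 230.16 kg/h of NaCl reaches H, so H = 230.16/0.286 = 804.76 kg/h and vapour = 154.24 kg/h.
The evaporator receives (1−α)·959 of feed at 0.760 water and removes 0.445 of that water:
0.445×0.760×(1−α)×959 = 154.24
(1−α) = 154.24/324.33 = 0.4756;  α = 0.5244.
Bypass flow = 0.5244×959 = 502.92 kg/h.

502.9 kg/h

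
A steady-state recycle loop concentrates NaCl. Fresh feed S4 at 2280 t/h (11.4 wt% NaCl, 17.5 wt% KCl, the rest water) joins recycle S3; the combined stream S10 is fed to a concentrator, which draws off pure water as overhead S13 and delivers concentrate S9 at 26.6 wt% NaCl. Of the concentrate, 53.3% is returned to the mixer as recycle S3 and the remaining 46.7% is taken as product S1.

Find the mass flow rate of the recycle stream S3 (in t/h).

Overall NaCl balance (none leaves overhead): NaCl in fresh feed = NaCl in product, i.e. 2280×0.114 = (1−0.533)·S9·0.266.
S9 = 259.92/(0.266×0.467) = 2092.4 t/h.
Recycle S3 = 0.533×2092.4 = 1115.2 t/h.

1115 t/h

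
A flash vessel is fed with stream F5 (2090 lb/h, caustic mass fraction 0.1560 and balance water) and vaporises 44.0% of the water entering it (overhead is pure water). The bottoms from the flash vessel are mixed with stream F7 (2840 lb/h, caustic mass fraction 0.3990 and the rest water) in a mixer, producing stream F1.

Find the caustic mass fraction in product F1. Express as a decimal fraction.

0.3513

Vapour removed = 0.440×0.844×2090 = 776.14 lb/h; concentrate = 1313.9 lb/h.
caustic reaching the mixer = 326.04 (from concentrate) + 2840×0.399 = 1459.2 lb/h.
Product flow = 1313.9 + 2840 = 4153.9 lb/h; caustic fraction = 0.3513.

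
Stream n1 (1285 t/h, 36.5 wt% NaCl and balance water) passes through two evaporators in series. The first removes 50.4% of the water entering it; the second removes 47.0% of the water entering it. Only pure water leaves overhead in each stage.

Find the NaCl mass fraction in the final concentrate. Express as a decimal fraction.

water in feed = 1285×0.635 = 815.98 t/h.
After stage 1: water left = (1−0.504)×815.98 = 404.72; stream total = 873.75 t/h.
After stage 2: water left = (1−0.470)×404.72 = 214.5; final concentrate = 683.53 t/h.
NaCl fraction = 469.02/683.53 = 0.6862.

0.6862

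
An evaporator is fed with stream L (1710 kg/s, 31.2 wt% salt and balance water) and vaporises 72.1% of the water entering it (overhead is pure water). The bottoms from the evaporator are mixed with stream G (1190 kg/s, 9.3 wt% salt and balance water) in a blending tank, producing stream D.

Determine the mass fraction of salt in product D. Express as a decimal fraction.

Vapour removed = 0.721×0.688×1710 = 848.24 kg/s; concentrate = 861.76 kg/s.
salt reaching the mixer = 533.52 (from concentrate) + 1190×0.093 = 644.19 kg/s.
Product flow = 861.76 + 1190 = 2051.8 kg/s; salt fraction = 0.3140.

0.3140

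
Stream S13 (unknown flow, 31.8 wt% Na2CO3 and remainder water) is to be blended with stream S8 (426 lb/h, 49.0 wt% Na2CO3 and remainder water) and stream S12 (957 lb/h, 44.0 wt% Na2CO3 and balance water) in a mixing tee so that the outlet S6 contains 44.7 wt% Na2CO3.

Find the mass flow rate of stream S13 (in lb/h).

Let S13 be the unknown flow. Total out = 1383 + S13.
Na2CO3 balance: 629.82 + 0.318·S13 = 0.447·(1383 + S13)
(0.318 − 0.447)·S13 = 0.447×1383 − 629.82 = -11.619
S13 = -11.619 / -0.129 = 90.07 lb/h

90.07 lb/h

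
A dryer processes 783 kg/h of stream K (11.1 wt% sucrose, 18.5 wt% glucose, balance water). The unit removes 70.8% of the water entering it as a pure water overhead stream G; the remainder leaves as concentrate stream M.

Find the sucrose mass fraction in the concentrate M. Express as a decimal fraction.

sucrose is not removed: 783×0.111 = 86.913 kg/h of sucrose enters M.
water entering = 783×0.704 = 551.23 kg/h; overhead removed = 0.708×551.23 = 390.27 kg/h.
Concentrate = 783 − 390.27 = 392.73 kg/h.
Mass fraction = 86.913/392.73 = 0.221.

0.221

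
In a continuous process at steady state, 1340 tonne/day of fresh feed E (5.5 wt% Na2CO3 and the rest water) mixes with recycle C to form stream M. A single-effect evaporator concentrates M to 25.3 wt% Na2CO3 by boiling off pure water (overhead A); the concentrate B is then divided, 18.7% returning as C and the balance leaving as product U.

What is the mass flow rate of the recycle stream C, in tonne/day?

Overall Na2CO3 balance (none leaves overhead): Na2CO3 in fresh feed = Na2CO3 in product, i.e. 1340×0.055 = (1−0.187)·B·0.253.
B = 73.7/(0.253×0.813) = 358.31 tonne/day.
Recycle C = 0.187×358.31 = 67.004 tonne/day.

67 tonne/day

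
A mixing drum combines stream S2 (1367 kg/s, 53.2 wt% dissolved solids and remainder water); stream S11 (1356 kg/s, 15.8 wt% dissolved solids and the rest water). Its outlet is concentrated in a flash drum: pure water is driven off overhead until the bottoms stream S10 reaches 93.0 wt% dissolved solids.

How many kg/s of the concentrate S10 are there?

dissolved solids entering = 1367×0.532 + 1356×0.158 = 941.49 kg/s.
All dissolved solids reports to S10, so S10 = 941.49/0.930 = 1012.4 kg/s.

1012 kg/s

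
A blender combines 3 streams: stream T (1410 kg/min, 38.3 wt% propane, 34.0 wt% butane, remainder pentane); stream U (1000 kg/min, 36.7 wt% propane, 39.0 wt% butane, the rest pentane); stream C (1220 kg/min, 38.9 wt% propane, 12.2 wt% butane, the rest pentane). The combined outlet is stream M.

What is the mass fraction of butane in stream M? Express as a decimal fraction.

0.281

Total flow out = 1410 + 1000 + 1220 = 3630 kg/min.
butane in = 1410×0.340 + 1000×0.390 + 1220×0.122 = 1018.2 kg/min.
butane mass fraction in M = 1018.2/3630 = 0.281.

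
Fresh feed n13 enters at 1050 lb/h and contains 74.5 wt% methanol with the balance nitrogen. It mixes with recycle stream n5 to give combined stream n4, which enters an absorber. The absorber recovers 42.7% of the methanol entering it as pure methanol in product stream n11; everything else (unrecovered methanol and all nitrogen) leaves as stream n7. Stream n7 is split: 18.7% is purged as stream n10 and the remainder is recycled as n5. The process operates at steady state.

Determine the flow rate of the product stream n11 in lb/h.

methanol in n4: m_A = 1050×0.745 + (1−0.187)·(1−0.427)·m_A, so m_A = 782.25/0.5342 = 1464.5 lb/h.
Product n11 = 0.427×1464.5 = 625.33 lb/h.

625.3 lb/h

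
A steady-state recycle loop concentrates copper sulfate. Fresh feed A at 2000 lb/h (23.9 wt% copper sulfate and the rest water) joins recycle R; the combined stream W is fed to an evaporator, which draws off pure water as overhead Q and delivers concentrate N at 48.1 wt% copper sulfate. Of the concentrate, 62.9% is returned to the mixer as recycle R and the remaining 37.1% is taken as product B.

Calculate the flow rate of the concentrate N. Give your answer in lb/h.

Overall copper sulfate balance (none leaves overhead): copper sulfate in fresh feed = copper sulfate in product, i.e. 2000×0.239 = (1−0.629)·N·0.481.
N = 478/(0.481×0.371) = 2678.6 lb/h.

2679 lb/h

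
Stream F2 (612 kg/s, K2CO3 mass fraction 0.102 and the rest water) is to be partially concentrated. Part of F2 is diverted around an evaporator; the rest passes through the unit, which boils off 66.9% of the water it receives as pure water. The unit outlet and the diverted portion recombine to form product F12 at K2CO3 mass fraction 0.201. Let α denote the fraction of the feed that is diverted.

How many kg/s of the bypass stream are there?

110.2 kg/s

All 612×0.102 = 62.424 kg/s of K2CO3 reaches F12, so F12 = 62.424/0.201 = 310.57 kg/s and vapour = 301.43 kg/s.
The evaporator receives (1−α)·612 of feed at 0.898 water and removes 0.669 of that water:
0.669×0.898×(1−α)×612 = 301.43
(1−α) = 301.43/367.67 = 0.8199;  α = 0.1801.
Bypass flow = 0.1801×612 = 110.25 kg/s.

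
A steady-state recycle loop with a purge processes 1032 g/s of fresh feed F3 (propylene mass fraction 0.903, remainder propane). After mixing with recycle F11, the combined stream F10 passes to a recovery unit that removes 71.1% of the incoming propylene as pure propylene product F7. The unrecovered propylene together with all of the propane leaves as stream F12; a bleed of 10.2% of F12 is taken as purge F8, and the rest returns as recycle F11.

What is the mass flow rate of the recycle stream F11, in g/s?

propane enters only via F3 and leaves only via the purge: 1032×0.097 = 0.102×(propane in F12), and the recovery unit passes all propane, so propane in F10 = propane in F12 = 981.41 g/s.
propylene in F10: m_A = 1032×0.903 + (1−0.102)·(1−0.711)·m_A, so m_A = 931.9/0.7405 = 1258.5 g/s.
F12 = (1−0.711)×1258.5 + 981.41 = 1345.1 g/s.
Recycle F11 = (1−0.102)×1345.1 = 1207.9 g/s.

1208 g/s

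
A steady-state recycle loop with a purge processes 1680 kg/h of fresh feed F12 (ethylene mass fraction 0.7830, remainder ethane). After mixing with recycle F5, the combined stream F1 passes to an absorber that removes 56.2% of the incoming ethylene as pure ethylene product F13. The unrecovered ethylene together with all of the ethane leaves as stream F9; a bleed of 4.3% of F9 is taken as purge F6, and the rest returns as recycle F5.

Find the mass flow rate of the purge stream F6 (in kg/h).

407.2 kg/h

ethane enters only via F12 and leaves only via the purge: 1680×0.217 = 0.043×(ethane in F9), and the absorber passes all ethane, so ethane in F1 = ethane in F9 = 8478.1 kg/h.
ethylene in F1: m_A = 1680×0.783 + (1−0.043)·(1−0.562)·m_A, so m_A = 1315.4/0.5808 = 2264.7 kg/h.
F9 = (1−0.562)×2264.7 + 8478.1 = 9470.1 kg/h.
Purge F6 = 0.043×9470.1 = 407.21 kg/h.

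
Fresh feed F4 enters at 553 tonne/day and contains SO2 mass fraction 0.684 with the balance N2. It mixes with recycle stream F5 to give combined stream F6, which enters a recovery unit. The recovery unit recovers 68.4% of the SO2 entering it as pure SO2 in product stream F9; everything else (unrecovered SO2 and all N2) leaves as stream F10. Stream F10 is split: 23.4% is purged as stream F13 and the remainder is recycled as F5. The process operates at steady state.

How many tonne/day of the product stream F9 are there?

SO2 in F6: m_A = 553×0.684 + (1−0.234)·(1−0.684)·m_A, so m_A = 378.25/0.7579 = 499.05 tonne/day.
Product F9 = 0.684×499.05 = 341.35 tonne/day.

341.4 tonne/day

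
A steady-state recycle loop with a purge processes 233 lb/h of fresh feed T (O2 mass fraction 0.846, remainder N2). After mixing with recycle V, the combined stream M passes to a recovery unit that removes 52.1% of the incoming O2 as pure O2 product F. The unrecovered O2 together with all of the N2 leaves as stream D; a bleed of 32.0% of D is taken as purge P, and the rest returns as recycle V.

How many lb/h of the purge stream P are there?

N2 enters only via T and leaves only via the purge: 233×0.154 = 0.320×(N2 in D), and the recovery unit passes all N2, so N2 in M = N2 in D = 112.13 lb/h.
O2 in M: m_A = 233×0.846 + (1−0.320)·(1−0.521)·m_A, so m_A = 197.12/0.6743 = 292.34 lb/h.
D = (1−0.521)×292.34 + 112.13 = 252.16 lb/h.
Purge P = 0.320×252.16 = 80.692 lb/h.

80.69 lb/h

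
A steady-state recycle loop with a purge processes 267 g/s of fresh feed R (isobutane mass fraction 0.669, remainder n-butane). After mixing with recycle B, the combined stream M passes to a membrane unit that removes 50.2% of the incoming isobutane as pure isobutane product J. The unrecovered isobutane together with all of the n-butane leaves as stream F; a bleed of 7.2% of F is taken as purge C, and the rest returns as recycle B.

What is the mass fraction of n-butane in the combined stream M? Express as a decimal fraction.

n-butane enters only via R and leaves only via the purge: 267×0.331 = 0.072×(n-butane in F), and the membrane unit passes all n-butane, so n-butane in M = n-butane in F = 1227.5 g/s.
isobutane in M: m_A = 267×0.669 + (1−0.072)·(1−0.502)·m_A, so m_A = 178.62/0.5379 = 332.1 g/s.
M = 332.1 + 1227.5 = 1559.6 g/s.
n-butane fraction in M = 1227.5/1559.6 = 0.787.

0.787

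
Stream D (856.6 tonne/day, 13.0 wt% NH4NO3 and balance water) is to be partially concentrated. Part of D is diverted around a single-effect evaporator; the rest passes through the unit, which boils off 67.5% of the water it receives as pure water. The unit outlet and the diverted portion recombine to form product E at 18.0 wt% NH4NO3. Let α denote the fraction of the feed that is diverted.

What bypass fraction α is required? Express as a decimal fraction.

All 856.6×0.130 = 111.36 tonne/day of NH4NO3 reaches E, so E = 111.36/0.180 = 618.66 tonne/day and vapour = 237.94 tonne/day.
The evaporator receives (1−α)·856.6 of feed at 0.870 water and removes 0.675 of that water:
0.675×0.870×(1−α)×856.6 = 237.94
(1−α) = 237.94/503.04 = 0.4730;  α = 0.5270.

0.527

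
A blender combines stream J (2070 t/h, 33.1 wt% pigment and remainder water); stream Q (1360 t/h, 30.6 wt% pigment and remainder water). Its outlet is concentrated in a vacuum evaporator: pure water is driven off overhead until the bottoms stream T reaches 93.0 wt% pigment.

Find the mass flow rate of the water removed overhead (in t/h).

2246 t/h

pigment entering = 2070×0.331 + 1360×0.306 = 1101.3 t/h.
All pigment reports to T, so T = 1101.3/0.930 = 1184.2 t/h.
Total feed = 3430 t/h; overhead = 3430 − 1184.2 = 2245.8 t/h.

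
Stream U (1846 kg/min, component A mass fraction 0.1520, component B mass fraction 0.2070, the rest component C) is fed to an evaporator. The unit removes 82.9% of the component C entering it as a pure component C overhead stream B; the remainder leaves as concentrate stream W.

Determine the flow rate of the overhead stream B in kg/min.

980.9 kg/min

component C entering = 1846×0.641 = 1183.3 kg/min; overhead removed = 0.829×1183.3 = 980.94 kg/min.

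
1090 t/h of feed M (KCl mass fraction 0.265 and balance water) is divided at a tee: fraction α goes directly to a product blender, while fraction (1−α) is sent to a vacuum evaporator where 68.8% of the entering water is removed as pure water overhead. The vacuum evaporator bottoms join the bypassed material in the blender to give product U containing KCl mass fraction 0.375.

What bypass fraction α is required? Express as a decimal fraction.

0.420

All 1090×0.265 = 288.85 t/h of KCl reaches U, so U = 288.85/0.375 = 770.27 t/h and vapour = 319.73 t/h.
The evaporator receives (1−α)·1090 of feed at 0.735 water and removes 0.688 of that water:
0.688×0.735×(1−α)×1090 = 319.73
(1−α) = 319.73/551.19 = 0.5801;  α = 0.4199.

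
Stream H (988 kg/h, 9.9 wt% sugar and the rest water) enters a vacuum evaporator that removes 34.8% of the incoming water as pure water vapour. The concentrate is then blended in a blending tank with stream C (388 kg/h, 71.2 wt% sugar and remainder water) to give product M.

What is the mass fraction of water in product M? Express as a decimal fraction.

Vapour removed = 0.348×0.901×988 = 309.79 kg/h; concentrate = 678.21 kg/h.
water reaching the mixer = 580.4 (from concentrate) + 388×0.288 = 692.15 kg/h.
Product flow = 678.21 + 388 = 1066.2 kg/h; water fraction = 0.649.

0.649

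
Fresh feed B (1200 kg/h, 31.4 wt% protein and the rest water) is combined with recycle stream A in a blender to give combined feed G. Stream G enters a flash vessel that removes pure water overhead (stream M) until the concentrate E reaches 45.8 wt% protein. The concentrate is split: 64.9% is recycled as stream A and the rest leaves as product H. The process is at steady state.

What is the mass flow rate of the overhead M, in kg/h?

Overall protein balance (none leaves overhead): protein in fresh feed = protein in product, i.e. 1200×0.314 = (1−0.649)·E·0.458.
E = 376.8/(0.458×0.351) = 2343.9 kg/h.
Recycle A = 0.649×2343.9 = 1521.2 kg/h.
Combined feed G = 1200 + 1521.2 = 2721.2 kg/h.
Overhead M = G − E = 2721.2 − 2343.9 = 377.29 kg/h.

377.3 kg/h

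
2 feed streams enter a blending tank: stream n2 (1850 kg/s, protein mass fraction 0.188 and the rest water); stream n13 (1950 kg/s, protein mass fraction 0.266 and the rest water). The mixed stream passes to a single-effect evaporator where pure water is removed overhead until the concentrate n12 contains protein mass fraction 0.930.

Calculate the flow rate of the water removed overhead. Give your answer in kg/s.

2868 kg/s

protein entering = 1850×0.188 + 1950×0.266 = 866.5 kg/s.
All protein reports to n12, so n12 = 866.5/0.930 = 931.72 kg/s.
Total feed = 3800 kg/s; overhead = 3800 − 931.72 = 2868.3 kg/s.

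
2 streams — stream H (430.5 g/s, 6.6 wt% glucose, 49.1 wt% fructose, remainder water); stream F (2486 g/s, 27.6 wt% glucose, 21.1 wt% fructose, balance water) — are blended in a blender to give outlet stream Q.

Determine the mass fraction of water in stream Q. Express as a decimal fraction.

Total flow out = 430.5 + 2486 = 2916.5 g/s.
water in = 430.5×0.443 + 2486×0.513 = 1466 g/s.
water mass fraction in Q = 1466/2916.5 = 0.5027.

0.5027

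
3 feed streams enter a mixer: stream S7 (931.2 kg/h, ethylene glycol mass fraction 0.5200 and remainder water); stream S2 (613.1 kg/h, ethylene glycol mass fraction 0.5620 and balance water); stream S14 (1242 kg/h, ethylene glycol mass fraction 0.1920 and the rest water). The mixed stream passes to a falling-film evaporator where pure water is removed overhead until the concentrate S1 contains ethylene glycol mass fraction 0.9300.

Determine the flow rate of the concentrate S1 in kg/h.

1148 kg/h

ethylene glycol entering = 931.2×0.520 + 613.1×0.562 + 1242×0.192 = 1067.3 kg/h.
All ethylene glycol reports to S1, so S1 = 1067.3/0.930 = 1147.6 kg/h.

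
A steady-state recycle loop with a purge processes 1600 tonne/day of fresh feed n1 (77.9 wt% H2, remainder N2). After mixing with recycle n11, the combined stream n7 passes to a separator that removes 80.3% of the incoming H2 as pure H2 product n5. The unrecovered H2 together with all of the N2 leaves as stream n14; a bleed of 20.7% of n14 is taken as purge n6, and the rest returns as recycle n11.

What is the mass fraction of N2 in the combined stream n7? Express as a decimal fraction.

N2 enters only via n1 and leaves only via the purge: 1600×0.221 = 0.207×(N2 in n14), and the separator passes all N2, so N2 in n7 = N2 in n14 = 1708.2 tonne/day.
H2 in n7: m_A = 1600×0.779 + (1−0.207)·(1−0.803)·m_A, so m_A = 1246.4/0.8438 = 1477.2 tonne/day.
n7 = 1477.2 + 1708.2 = 3185.4 tonne/day.
N2 fraction in n7 = 1708.2/3185.4 = 0.5363.

0.5363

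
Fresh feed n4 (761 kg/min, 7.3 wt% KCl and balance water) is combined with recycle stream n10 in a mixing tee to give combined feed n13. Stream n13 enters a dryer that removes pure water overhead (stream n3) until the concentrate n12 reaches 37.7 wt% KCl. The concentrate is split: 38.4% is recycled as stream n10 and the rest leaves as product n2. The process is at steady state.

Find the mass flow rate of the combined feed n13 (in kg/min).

852.9 kg/min

Overall KCl balance (none leaves overhead): KCl in fresh feed = KCl in product, i.e. 761×0.073 = (1−0.384)·n12·0.377.
n12 = 55.553/(0.377×0.616) = 239.21 kg/min.
Recycle n10 = 0.384×239.21 = 91.858 kg/min.
Combined feed n13 = 761 + 91.858 = 852.86 kg/min.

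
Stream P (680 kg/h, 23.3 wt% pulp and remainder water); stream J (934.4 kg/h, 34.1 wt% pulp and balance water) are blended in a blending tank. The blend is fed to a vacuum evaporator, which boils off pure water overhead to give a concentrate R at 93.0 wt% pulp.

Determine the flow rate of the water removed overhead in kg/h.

pulp entering = 680×0.233 + 934.4×0.341 = 477.07 kg/h.
All pulp reports to R, so R = 477.07/0.930 = 512.98 kg/h.
Total feed = 1614.4 kg/h; overhead = 1614.4 − 512.98 = 1101.4 kg/h.

1101 kg/h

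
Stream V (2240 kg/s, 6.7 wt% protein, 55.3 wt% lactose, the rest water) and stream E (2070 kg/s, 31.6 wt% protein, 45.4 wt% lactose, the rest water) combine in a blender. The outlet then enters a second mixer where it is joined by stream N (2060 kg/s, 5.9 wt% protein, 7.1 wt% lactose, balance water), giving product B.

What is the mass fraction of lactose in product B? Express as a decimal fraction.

Overall, product flow = 6370 kg/s.
lactose in = 2240×0.553 + 2070×0.454 + 2060×0.071 = 2324.8 kg/s.
lactose fraction in B = 0.365.

0.365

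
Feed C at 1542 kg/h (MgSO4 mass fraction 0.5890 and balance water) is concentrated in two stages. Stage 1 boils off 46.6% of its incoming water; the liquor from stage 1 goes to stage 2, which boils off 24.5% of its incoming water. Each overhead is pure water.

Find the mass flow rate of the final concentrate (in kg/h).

1164 kg/h

water in feed = 1542×0.411 = 633.76 kg/h.
After stage 1: water left = (1−0.466)×633.76 = 338.43; stream total = 1246.7 kg/h.
After stage 2: water left = (1−0.245)×338.43 = 255.51; final concentrate = 1163.8 kg/h.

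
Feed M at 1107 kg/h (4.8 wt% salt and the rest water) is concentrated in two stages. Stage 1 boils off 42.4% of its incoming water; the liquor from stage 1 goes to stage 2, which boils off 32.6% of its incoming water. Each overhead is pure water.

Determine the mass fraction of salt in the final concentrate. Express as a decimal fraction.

0.1149

water in feed = 1107×0.952 = 1053.9 kg/h.
After stage 1: water left = (1−0.424)×1053.9 = 607.03; stream total = 660.16 kg/h.
After stage 2: water left = (1−0.326)×607.03 = 409.14; final concentrate = 462.27 kg/h.
salt fraction = 53.136/462.27 = 0.1149.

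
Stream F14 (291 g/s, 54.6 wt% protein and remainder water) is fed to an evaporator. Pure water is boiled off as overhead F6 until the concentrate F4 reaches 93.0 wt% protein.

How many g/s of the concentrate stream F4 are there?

170.8 g/s

protein is conserved: 291×0.546 = 158.89 g/s all reports to the concentrate.
Concentrate = 158.89/(target fraction) = 170.85 g/s.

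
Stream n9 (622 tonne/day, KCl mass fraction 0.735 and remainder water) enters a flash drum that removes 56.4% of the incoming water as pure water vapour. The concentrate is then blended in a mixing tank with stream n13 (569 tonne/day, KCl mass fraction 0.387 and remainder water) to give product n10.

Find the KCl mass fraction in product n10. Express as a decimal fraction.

Vapour removed = 0.564×0.265×622 = 92.964 tonne/day; concentrate = 529.04 tonne/day.
KCl reaching the mixer = 457.17 (from concentrate) + 569×0.387 = 677.37 tonne/day.
Product flow = 529.04 + 569 = 1098 tonne/day; KCl fraction = 0.617.

0.617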